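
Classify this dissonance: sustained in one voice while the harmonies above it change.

Approach: none. Departure: none — a single pitch is sustained while the chords change around it, passing through harmonies that do not contain it.
No melodic motion at all; the dissonance is created entirely by the moving harmonies against the stationary note — a pedal tone (pedal point).

Pedal tone.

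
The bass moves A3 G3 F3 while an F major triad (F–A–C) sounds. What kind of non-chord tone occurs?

The harmony at that moment is F major triad (F, A, C); G3 is not a chord tone.
It is approached by step down from A3 and left by step down to F3.
Step in, step out in the same direction — a passing tone.

G3 is a passing tone.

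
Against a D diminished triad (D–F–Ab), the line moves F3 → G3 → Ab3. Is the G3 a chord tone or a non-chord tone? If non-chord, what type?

The harmony at that moment is D diminished triad (D, F, Ab); G3 is not a chord tone.
It is approached by step up from F3 and left by step up to Ab3.
Step in, step out in the same direction — a passing tone.

Non-chord tone — a passing tone.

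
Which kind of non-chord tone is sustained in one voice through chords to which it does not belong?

Approach: none. Departure: none — a single pitch is sustained while the chords change around it, passing through harmonies that do not contain it.
No melodic motion at all; the dissonance is created entirely by the moving harmonies against the stationary note — a pedal tone (pedal point).

Pedal tone.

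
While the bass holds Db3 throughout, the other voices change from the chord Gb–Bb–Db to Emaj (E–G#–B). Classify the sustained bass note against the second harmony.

Pedal tone (pedal point).

The harmony at that moment is E major triad (E, G#, B); Db3 is not a chord tone.
It is held over (the same pitch as the preceding Db3) and then sustained as the same pitch into the next harmony.
Sustained through a change of harmony — a pedal tone.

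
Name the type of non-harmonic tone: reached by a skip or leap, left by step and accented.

Appoggiatura.

Approach: by leap. Departure: by step. Metric position: strong.
Leap in, step out, in a metrically strong position — an appoggiatura. (It is the mirror image of the escape tone, which steps in and leaps out from a weak position.)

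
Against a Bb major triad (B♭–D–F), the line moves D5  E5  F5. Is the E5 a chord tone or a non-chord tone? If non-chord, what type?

Non-chord tone — a passing tone.

The harmony at that moment is B♭ major triad (B♭, D, F); E5 is not a chord tone.
It is approached by step up from D5 and left by step up to F5.
Step in, step out in the same direction — a passing tone.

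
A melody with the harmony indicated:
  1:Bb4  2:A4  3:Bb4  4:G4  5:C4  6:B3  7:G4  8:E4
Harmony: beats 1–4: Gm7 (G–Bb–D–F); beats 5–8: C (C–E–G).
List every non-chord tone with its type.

The harmony at that moment is G minor seventh chord (G, Bb, D, F); A4 is not a chord tone.
It is approached by step down from Bb4 and left by step up to Bb4.
Step away and step back to the same note — a neighbor tone (lower neighbor).
The harmony at that moment is C major triad (C, E, G); B3 is not a chord tone.
It is approached by step down from C4 and left by leap up to G4.
Step in, leap out — an escape tone.

A4 (beat 2) — neighbor tone; B3 (beat 6) — escape tone.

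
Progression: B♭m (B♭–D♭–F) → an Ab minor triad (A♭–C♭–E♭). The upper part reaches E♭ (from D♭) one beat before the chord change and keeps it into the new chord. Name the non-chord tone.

E♭ is an anticipation.

The harmony at that moment is B♭ minor triad (B♭, D♭, F); E♭ is not a chord tone.
It is approached by step up from D♭ and then sustained as the same pitch into the next harmony.
Arriving early and becoming a chord tone when the harmony changes — an anticipation.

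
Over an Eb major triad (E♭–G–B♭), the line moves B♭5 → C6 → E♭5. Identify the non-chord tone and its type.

The harmony at that moment is E♭ major triad (E♭, G, B♭); C6 is not a chord tone.
It is approached by step up from B♭5 and left by leap down to E♭5.
Step in, leap out — an escape tone.

C6 is an escape tone.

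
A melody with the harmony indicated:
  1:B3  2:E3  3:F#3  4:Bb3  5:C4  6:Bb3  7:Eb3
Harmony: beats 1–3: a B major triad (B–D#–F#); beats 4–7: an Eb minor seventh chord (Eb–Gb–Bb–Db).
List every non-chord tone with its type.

The harmony at that moment is B major triad (B, D#, F#); E3 is not a chord tone.
It is approached by leap down from B3 and left by step up to F#3.
Leap in, step out — an appoggiatura.
The harmony at that moment is Eb minor seventh chord (Eb, Gb, Bb, Db); C4 is not a chord tone.
It is approached by step up from Bb3 and left by step down to Bb3.
Step away and step back to the same note — a neighbor tone (upper neighbor).

E3 (beat 2) — appoggiatura; C4 (beat 5) — neighbor tone.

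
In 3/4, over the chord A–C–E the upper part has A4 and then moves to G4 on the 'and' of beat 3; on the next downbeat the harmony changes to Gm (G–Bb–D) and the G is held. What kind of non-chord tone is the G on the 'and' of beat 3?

Anticipation.

The harmony at that moment is A minor triad (A, C, E); G4 is not a chord tone.
It is approached by step down from A4 and then sustained as the same pitch into the next harmony.
Arriving early and becoming a chord tone when the harmony changes — an anticipation.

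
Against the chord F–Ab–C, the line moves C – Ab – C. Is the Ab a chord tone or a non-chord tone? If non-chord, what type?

F minor triad contains F, Ab, C; Ab is the third, so it is a chord tone.

Chord tone (the third of F minor triad).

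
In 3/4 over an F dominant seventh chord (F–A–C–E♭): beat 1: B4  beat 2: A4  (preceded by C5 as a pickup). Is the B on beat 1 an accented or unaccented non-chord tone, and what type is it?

The harmony at that moment is F dominant seventh chord (F, A, C, E♭); B4 is not a chord tone.
It is approached by step down from C5 and left by step down to A4.
Step in, step out in the same direction — a passing tone.
It falls on the downbeat, so it is accented.

Accented passing tone.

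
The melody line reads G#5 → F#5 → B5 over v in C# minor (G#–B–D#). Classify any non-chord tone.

The harmony at that moment is G# minor triad (G#, B, D#); F#5 is not a chord tone.
It is approached by step down from G#5 and left by leap up to B5.
Step in, leap out — an escape tone.

F#5 is an escape tone.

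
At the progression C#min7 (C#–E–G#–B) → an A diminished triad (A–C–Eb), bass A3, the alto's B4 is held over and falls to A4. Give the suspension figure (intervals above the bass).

At the second chord the bass is A3. The suspended B4 lies a ninth above the bass; after resolving down by step to A4, the interval above the bass becomes an octave.
Suspension figures are named by those two intervals: 9–8.

9–8 suspension.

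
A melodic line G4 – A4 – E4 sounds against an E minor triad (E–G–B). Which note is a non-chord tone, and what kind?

The harmony at that moment is E minor triad (E, G, B); A4 is not a chord tone.
It is approached by step up from G4 and left by leap down to E4.
Step in, leap out — an escape tone.

A4 is an escape tone.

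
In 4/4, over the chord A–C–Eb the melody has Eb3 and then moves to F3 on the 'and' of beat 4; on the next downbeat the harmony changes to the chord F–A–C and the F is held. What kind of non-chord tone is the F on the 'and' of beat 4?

The harmony at that moment is A diminished triad (A, C, Eb); F3 is not a chord tone.
It is approached by step up from Eb3 and then sustained as the same pitch into the next harmony.
Arriving early and becoming a chord tone when the harmony changes — an anticipation.

Anticipation.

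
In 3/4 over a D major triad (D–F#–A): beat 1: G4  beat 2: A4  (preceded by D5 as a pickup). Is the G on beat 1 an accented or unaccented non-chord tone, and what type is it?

The harmony at that moment is D major triad (D, F#, A); G4 is not a chord tone.
It is approached by leap down from D5 and left by step up to A4.
Leap in, step out — an appoggiatura.
It falls on the downbeat, so it is accented.

Accented appoggiatura.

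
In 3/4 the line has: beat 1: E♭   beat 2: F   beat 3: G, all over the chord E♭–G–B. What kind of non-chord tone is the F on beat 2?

The harmony at that moment is E♭ augmented triad (E♭, G, B); F is not a chord tone.
It is approached by step up from E♭ and left by step up to G.
Step in, step out in the same direction — a passing tone.

Passing tone.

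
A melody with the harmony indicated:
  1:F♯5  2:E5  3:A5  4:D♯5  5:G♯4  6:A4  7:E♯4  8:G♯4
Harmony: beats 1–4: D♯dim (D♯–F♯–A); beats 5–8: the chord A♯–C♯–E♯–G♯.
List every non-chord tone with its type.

The harmony at that moment is D♯ diminished triad (D♯, F♯, A); E5 is not a chord tone.
It is approached by step down from F♯5 and left by leap up to A5.
Step in, leap out — an escape tone.
The harmony at that moment is A♯ minor seventh chord (A♯, C♯, E♯, G♯); A4 is not a chord tone.
It is approached by step up from G♯4 and left by leap down to E♯4.
Step in, leap out — an escape tone.

E5 (beat 2) — escape tone; A4 (beat 6) — escape tone.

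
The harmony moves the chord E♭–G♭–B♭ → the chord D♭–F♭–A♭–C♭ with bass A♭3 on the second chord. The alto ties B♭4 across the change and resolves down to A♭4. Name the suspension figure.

9–8 suspension.

At the second chord the bass is A♭3. The suspended B♭4 lies a ninth above the bass; after resolving down by step to A♭4, the interval above the bass becomes an octave.
Suspension figures are named by those two intervals: 9–8.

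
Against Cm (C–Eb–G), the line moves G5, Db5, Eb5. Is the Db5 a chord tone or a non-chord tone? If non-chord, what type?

Non-chord tone — an appoggiatura.

The harmony at that moment is C minor triad (C, Eb, G); Db5 is not a chord tone.
It is approached by leap down from G5 and left by step up to Eb5.
Leap in, step out — an appoggiatura.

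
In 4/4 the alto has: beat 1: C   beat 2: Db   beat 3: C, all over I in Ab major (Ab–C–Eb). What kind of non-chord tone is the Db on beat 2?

Upper neighbor tone.

The harmony at that moment is Ab major triad (Ab, C, Eb); Db is not a chord tone.
It is approached by step up from C and left by step down to C.
Step away and step back to the same note — a neighbor tone (upper neighbor).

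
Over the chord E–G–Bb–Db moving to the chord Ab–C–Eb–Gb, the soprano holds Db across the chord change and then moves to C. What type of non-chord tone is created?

Db is a suspension.

The harmony at that moment is Ab dominant seventh chord (Ab, C, Eb, Gb); Db is not a chord tone.
It is held over (the same pitch as the preceding Db) and left by step down to C.
Held over from the previous chord and resolving down by step — a suspension.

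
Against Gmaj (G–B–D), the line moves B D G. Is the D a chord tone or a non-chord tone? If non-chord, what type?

Chord tone (the fifth of G major triad).

G major triad contains G, B, D; D is the fifth, so it is a chord tone.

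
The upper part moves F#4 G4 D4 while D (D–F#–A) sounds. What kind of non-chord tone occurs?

G4 is an escape tone.

The harmony at that moment is D major triad (D, F#, A); G4 is not a chord tone.
It is approached by step up from F#4 and left by leap down to D4.
Step in, leap out — an escape tone.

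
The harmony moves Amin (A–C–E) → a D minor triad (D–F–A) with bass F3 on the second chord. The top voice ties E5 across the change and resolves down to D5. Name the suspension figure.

At the second chord the bass is F3. The suspended E5 lies a seventh above the bass; after resolving down by step to D5, the interval above the bass becomes a sixth.
Suspension figures are named by those two intervals: 7–6.

7–6 suspension.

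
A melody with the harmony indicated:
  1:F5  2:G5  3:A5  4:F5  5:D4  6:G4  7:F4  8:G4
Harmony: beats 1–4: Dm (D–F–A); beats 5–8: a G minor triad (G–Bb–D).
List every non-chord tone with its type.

G5 (beat 2) — passing tone; F4 (beat 7) — neighbor tone.

The harmony at that moment is D minor triad (D, F, A); G5 is not a chord tone.
It is approached by step up from F5 and left by step up to A5.
Step in, step out in the same direction — a passing tone.
The harmony at that moment is G minor triad (G, Bb, D); F4 is not a chord tone.
It is approached by step down from G4 and left by step up to G4.
Step away and step back to the same note — a neighbor tone (lower neighbor).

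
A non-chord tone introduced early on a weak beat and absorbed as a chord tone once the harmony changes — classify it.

Approach: ahead of the chord change (typically by step), so it is dissonant against the current harmony. Departure: none — the same pitch is restated or held and is a chord tone of the new harmony.
Dissonant first, consonant once the harmony catches up: the note simply arrives early — an anticipation. (The reverse timing, consonant first and dissonant after the change, would be a suspension or retardation.)

Anticipation.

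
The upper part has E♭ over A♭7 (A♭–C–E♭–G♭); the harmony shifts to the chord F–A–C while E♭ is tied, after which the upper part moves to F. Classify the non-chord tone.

E♭ is a retardation.

The harmony at that moment is F major triad (F, A, C); E♭ is not a chord tone.
It is held over (the same pitch as the preceding E♭) and left by step up to F.
Held over from the previous chord and resolving up by step — a retardation.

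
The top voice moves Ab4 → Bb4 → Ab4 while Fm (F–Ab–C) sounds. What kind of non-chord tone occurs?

The harmony at that moment is F minor triad (F, Ab, C); Bb4 is not a chord tone.
It is approached by step up from Ab4 and left by step down to Ab4.
Step away and step back to the same note — a neighbor tone (upper neighbor).

Bb4 is a neighbor tone.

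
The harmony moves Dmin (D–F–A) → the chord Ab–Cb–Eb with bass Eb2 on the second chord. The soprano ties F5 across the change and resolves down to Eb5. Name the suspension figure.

At the second chord the bass is Eb2. The suspended F5 lies a ninth above the bass; after resolving down by step to Eb5, the interval above the bass becomes an octave.
Suspension figures are named by those two intervals: 9–8.

9–8 suspension.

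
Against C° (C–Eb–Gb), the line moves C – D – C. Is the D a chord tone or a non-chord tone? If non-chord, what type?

Non-chord tone — a neighbor tone.

The harmony at that moment is C diminished triad (C, Eb, Gb); D is not a chord tone.
It is approached by step up from C and left by step down to C.
Step away and step back to the same note — a neighbor tone (upper neighbor).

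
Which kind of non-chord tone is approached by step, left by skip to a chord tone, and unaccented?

Escape tone.

Approach: by step. Departure: by leap. Metric position: weak.
Step in, leap out, from a weak position — an escape tone (échappée). (It is the mirror image of the appoggiatura, which leaps in and steps out on a strong beat.)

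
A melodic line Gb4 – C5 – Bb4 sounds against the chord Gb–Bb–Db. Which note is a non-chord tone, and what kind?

C5 is an appoggiatura.

The harmony at that moment is Gb major triad (Gb, Bb, Db); C5 is not a chord tone.
It is approached by leap up from Gb4 and left by step down to Bb4.
Leap in, step out — an appoggiatura.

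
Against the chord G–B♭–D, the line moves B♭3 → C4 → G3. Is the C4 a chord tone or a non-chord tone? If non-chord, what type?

Non-chord tone — an escape tone.

The harmony at that moment is G minor triad (G, B♭, D); C4 is not a chord tone.
It is approached by step up from B♭3 and left by leap down to G3.
Step in, leap out — an escape tone.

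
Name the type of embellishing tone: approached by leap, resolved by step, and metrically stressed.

Approach: by leap. Departure: by step. Metric position: strong.
Leap in, step out, in a metrically strong position — an appoggiatura. (It is the mirror image of the escape tone, which steps in and leaps out from a weak position.)

Appoggiatura.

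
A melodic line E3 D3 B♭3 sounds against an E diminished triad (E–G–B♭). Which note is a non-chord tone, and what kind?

D3 is an escape tone.

The harmony at that moment is E diminished triad (E, G, B♭); D3 is not a chord tone.
It is approached by step down from E3 and left by leap up to B♭3.
Step in, leap out — an escape tone.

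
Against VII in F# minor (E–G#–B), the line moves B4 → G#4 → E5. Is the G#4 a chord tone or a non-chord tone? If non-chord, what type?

E major triad contains E, G#, B; G# is the third, so it is a chord tone.

Chord tone (the third of E major triad).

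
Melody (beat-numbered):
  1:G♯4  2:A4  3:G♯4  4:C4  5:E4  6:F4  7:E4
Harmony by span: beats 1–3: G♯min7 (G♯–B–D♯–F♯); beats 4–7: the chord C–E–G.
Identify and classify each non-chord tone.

A4 (beat 2) — neighbor tone; F4 (beat 6) — neighbor tone.

The harmony at that moment is G♯ minor seventh chord (G♯, B, D♯, F♯); A4 is not a chord tone.
It is approached by step up from G♯4 and left by step down to G♯4.
Step away and step back to the same note — a neighbor tone (upper neighbor).
The harmony at that moment is C major triad (C, E, G); F4 is not a chord tone.
It is approached by step up from E4 and left by step down to E4.
Step away and step back to the same note — a neighbor tone (upper neighbor).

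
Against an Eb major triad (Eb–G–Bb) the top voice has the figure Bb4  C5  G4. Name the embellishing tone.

The harmony at that moment is Eb major triad (Eb, G, Bb); C5 is not a chord tone.
It is approached by step up from Bb4 and left by leap down to G4.
Step in, leap out — an escape tone.

C5 is an escape tone.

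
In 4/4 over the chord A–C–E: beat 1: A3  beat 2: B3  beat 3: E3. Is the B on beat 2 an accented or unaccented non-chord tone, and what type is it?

Unaccented escape tone.

The harmony at that moment is A minor triad (A, C, E); B3 is not a chord tone.
It is approached by step up from A3 and left by leap down to E3.
Step in, leap out — an escape tone.
It falls on a weak beat, so it is unaccented.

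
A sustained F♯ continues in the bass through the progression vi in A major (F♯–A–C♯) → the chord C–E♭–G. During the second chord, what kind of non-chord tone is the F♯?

The harmony at that moment is C minor triad (C, E♭, G); F♯ is not a chord tone.
It is held over (the same pitch as the preceding F♯) and then sustained as the same pitch into the next harmony.
Sustained through a change of harmony — a pedal tone.

Pedal tone (pedal point).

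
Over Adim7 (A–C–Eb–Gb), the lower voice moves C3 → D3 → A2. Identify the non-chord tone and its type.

D3 is an escape tone.

The harmony at that moment is A diminished seventh chord (A, C, Eb, Gb); D3 is not a chord tone.
It is approached by step up from C3 and left by leap down to A2.
Step in, leap out — an escape tone.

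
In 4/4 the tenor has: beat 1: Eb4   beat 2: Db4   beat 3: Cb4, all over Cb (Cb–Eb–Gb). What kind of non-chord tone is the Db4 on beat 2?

Passing tone.

The harmony at that moment is Cb major triad (Cb, Eb, Gb); Db4 is not a chord tone.
It is approached by step down from Eb4 and left by step down to Cb4.
Step in, step out in the same direction — a passing tone.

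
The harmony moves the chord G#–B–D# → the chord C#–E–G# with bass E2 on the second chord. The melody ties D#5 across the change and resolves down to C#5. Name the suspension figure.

7–6 suspension.

At the second chord the bass is E2. The suspended D#5 lies a seventh above the bass; after resolving down by step to C#5, the interval above the bass becomes a sixth.
Suspension figures are named by those two intervals: 7–6.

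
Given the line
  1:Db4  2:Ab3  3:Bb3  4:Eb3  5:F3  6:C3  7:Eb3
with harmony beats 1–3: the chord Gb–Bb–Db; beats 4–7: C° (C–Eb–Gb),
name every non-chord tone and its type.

Ab3 (beat 2) — appoggiatura; F3 (beat 5) — escape tone.

The harmony at that moment is Gb major triad (Gb, Bb, Db); Ab3 is not a chord tone.
It is approached by leap down from Db4 and left by step up to Bb3.
Leap in, step out — an appoggiatura.
The harmony at that moment is C diminished triad (C, Eb, Gb); F3 is not a chord tone.
It is approached by step up from Eb3 and left by leap down to C3.
Step in, leap out — an escape tone.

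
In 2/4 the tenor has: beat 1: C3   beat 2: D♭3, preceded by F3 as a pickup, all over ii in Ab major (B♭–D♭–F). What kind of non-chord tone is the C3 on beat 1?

The harmony at that moment is B♭ minor triad (B♭, D♭, F); C3 is not a chord tone.
It is approached by leap down from F3 and left by step up to D♭3.
Leap in, step out, metrically accented — an appoggiatura.

Appoggiatura.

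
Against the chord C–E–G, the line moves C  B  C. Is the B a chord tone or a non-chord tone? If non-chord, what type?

The harmony at that moment is C major triad (C, E, G); B is not a chord tone.
It is approached by step down from C and left by step up to C.
Step away and step back to the same note — a neighbor tone (lower neighbor).

Non-chord tone — a neighbor tone.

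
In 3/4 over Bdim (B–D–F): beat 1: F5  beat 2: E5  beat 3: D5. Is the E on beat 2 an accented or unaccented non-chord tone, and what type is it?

Unaccented passing tone.

The harmony at that moment is B diminished triad (B, D, F); E5 is not a chord tone.
It is approached by step down from F5 and left by step down to D5.
Step in, step out in the same direction — a passing tone.
It falls on a weak beat, so it is unaccented.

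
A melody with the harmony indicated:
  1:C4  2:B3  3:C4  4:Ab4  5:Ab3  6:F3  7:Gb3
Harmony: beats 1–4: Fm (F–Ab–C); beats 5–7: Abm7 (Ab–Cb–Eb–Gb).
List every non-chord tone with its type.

B3 (beat 2) — neighbor tone; F3 (beat 6) — appoggiatura.

The harmony at that moment is F minor triad (F, Ab, C); B3 is not a chord tone.
It is approached by step down from C4 and left by step up to C4.
Step away and step back to the same note — a neighbor tone (lower neighbor).
The harmony at that moment is Ab minor seventh chord (Ab, Cb, Eb, Gb); F3 is not a chord tone.
It is approached by leap down from Ab3 and left by step up to Gb3.
Leap in, step out — an appoggiatura.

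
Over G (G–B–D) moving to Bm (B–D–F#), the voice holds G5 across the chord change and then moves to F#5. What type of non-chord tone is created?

G5 is a suspension.

The harmony at that moment is B minor triad (B, D, F#); G5 is not a chord tone.
It is held over (the same pitch as the preceding G5) and left by step down to F#5.
Held over from the previous chord and resolving down by step — a suspension.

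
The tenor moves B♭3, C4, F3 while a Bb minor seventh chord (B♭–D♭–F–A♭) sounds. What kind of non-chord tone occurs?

The harmony at that moment is B♭ minor seventh chord (B♭, D♭, F, A♭); C4 is not a chord tone.
It is approached by step up from B♭3 and left by leap down to F3.
Step in, leap out — an escape tone.

C4 is an escape tone.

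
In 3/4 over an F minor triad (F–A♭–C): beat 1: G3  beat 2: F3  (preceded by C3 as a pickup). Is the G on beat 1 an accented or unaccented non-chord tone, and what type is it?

Accented appoggiatura.

The harmony at that moment is F minor triad (F, A♭, C); G3 is not a chord tone.
It is approached by leap up from C3 and left by step down to F3.
Leap in, step out — an appoggiatura.
It falls on the downbeat, so it is accented.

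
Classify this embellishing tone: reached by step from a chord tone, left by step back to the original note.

Neighbor tone.

Approach: by step. Departure: by step in the opposite direction, back to the starting pitch.
Stepwise on both sides but reversing to return to the same chord tone — a neighbor tone. (Had it continued onward in the same direction it would be a passing tone instead.)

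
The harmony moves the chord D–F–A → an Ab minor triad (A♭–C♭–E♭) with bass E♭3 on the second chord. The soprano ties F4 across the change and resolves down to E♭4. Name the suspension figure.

At the second chord the bass is E♭3. The suspended F4 lies a ninth above the bass; after resolving down by step to E♭4, the interval above the bass becomes an octave.
Suspension figures are named by those two intervals: 9–8.

9–8 suspension.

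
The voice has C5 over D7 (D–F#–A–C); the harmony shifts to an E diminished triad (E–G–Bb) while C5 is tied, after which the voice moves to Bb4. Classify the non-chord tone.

The harmony at that moment is E diminished triad (E, G, Bb); C5 is not a chord tone.
It is held over (the same pitch as the preceding C5) and left by step down to Bb4.
Held over from the previous chord and resolving down by step — a suspension.

C5 is a suspension.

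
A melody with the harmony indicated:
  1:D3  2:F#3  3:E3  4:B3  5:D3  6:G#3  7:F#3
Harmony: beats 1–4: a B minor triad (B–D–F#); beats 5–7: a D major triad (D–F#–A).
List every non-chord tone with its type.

E3 (beat 3) — escape tone; G#3 (beat 6) — appoggiatura.

The harmony at that moment is B minor triad (B, D, F#); E3 is not a chord tone.
It is approached by step down from F#3 and left by leap up to B3.
Step in, leap out — an escape tone.
The harmony at that moment is D major triad (D, F#, A); G#3 is not a chord tone.
It is approached by leap up from D3 and left by step down to F#3.
Leap in, step out — an appoggiatura.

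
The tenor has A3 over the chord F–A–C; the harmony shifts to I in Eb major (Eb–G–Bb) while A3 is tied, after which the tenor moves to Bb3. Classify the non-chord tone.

A3 is a retardation.

The harmony at that moment is Eb major triad (Eb, G, Bb); A3 is not a chord tone.
It is held over (the same pitch as the preceding A3) and left by step up to Bb3.
Held over from the previous chord and resolving up by step — a retardation.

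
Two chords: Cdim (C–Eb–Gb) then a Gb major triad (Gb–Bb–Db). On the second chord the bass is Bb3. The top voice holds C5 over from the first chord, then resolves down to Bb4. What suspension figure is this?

At the second chord the bass is Bb3. The suspended C5 lies a ninth above the bass; after resolving down by step to Bb4, the interval above the bass becomes an octave.
Suspension figures are named by those two intervals: 9–8.

9–8 suspension.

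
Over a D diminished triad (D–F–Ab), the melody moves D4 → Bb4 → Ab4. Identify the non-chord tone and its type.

Bb4 is an appoggiatura.

The harmony at that moment is D diminished triad (D, F, Ab); Bb4 is not a chord tone.
It is approached by leap up from D4 and left by step down to Ab4.
Leap in, step out — an appoggiatura.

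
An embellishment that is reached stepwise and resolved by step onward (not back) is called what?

Approach: by step. Departure: by step, continuing in the same direction.
Stepwise on both sides with no change of direction means the note fills in the space between two different chord tones — a passing tone. (Had it turned back to its starting note it would be a neighbor tone instead.)

Passing tone.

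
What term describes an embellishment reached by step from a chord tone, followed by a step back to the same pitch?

Neighbor tone.

Approach: by step. Departure: by step in the opposite direction, back to the starting pitch.
Stepwise on both sides but reversing to return to the same chord tone — a neighbor tone. (Had it continued onward in the same direction it would be a passing tone instead.)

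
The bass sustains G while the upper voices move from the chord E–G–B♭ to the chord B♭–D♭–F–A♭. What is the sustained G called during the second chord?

Pedal tone (pedal point).

The harmony at that moment is B♭ minor seventh chord (B♭, D♭, F, A♭); G is not a chord tone.
It is held over (the same pitch as the preceding G) and then sustained as the same pitch into the next harmony.
Sustained through a change of harmony — a pedal tone.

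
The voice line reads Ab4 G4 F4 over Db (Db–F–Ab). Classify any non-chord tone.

G4 is a passing tone.

The harmony at that moment is Db major triad (Db, F, Ab); G4 is not a chord tone.
It is approached by step down from Ab4 and left by step down to F4.
Step in, step out in the same direction — a passing tone.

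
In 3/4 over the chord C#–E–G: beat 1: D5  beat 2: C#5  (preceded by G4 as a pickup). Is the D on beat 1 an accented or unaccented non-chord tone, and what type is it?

Accented appoggiatura.

The harmony at that moment is C# diminished triad (C#, E, G); D5 is not a chord tone.
It is approached by leap up from G4 and left by step down to C#5.
Leap in, step out — an appoggiatura.
It falls on the downbeat, so it is accented.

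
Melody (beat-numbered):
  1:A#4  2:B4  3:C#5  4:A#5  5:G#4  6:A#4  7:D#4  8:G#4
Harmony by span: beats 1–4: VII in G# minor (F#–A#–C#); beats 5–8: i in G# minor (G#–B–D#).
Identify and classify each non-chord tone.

B4 (beat 2) — passing tone; A#4 (beat 6) — escape tone.

The harmony at that moment is F# major triad (F#, A#, C#); B4 is not a chord tone.
It is approached by step up from A#4 and left by step up to C#5.
Step in, step out in the same direction — a passing tone.
The harmony at that moment is G# minor triad (G#, B, D#); A#4 is not a chord tone.
It is approached by step up from G#4 and left by leap down to D#4.
Step in, leap out — an escape tone.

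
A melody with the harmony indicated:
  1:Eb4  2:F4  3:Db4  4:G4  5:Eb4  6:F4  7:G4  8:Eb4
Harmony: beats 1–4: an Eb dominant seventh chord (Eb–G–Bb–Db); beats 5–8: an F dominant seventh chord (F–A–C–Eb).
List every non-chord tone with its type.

The harmony at that moment is Eb dominant seventh chord (Eb, G, Bb, Db); F4 is not a chord tone.
It is approached by step up from Eb4 and left by leap down to Db4.
Step in, leap out — an escape tone.
The harmony at that moment is F dominant seventh chord (F, A, C, Eb); G4 is not a chord tone.
It is approached by step up from F4 and left by leap down to Eb4.
Step in, leap out — an escape tone.

F4 (beat 2) — escape tone; G4 (beat 7) — escape tone.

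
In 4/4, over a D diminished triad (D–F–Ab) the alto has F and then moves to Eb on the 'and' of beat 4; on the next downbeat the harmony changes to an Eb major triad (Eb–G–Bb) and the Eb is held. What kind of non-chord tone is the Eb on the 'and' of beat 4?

The harmony at that moment is D diminished triad (D, F, Ab); Eb is not a chord tone.
It is approached by step down from F and then sustained as the same pitch into the next harmony.
Arriving early and becoming a chord tone when the harmony changes — an anticipation.

Anticipation.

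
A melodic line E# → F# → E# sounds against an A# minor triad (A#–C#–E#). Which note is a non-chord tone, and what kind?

F# is a neighbor tone.

The harmony at that moment is A# minor triad (A#, C#, E#); F# is not a chord tone.
It is approached by step up from E# and left by step down to E#.
Step away and step back to the same note — a neighbor tone (upper neighbor).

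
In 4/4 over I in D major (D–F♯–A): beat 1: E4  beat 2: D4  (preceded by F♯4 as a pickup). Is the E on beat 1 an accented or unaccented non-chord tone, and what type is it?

Accented passing tone.

The harmony at that moment is D major triad (D, F♯, A); E4 is not a chord tone.
It is approached by step down from F♯4 and left by step down to D4.
Step in, step out in the same direction — a passing tone.
It falls on the downbeat, so it is accented.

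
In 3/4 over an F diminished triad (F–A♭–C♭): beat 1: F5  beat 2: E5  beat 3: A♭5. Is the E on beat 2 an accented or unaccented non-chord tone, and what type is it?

The harmony at that moment is F diminished triad (F, A♭, C♭); E5 is not a chord tone.
It is approached by step down from F5 and left by leap up to A♭5.
Step in, leap out — an escape tone.
It falls on a weak beat, so it is unaccented.

Unaccented escape tone.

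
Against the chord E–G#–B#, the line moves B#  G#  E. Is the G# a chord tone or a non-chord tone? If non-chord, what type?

Chord tone (the third of E augmented triad).

E augmented triad contains E, G#, B#; G# is the third, so it is a chord tone.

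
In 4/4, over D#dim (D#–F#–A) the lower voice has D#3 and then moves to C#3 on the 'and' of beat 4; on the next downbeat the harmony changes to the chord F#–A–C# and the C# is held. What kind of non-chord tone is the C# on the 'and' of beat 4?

Anticipation.

The harmony at that moment is D# diminished triad (D#, F#, A); C#3 is not a chord tone.
It is approached by step down from D#3 and then sustained as the same pitch into the next harmony.
Arriving early and becoming a chord tone when the harmony changes — an anticipation.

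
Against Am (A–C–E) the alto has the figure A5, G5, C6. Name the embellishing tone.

The harmony at that moment is A minor triad (A, C, E); G5 is not a chord tone.
It is approached by step down from A5 and left by leap up to C6.
Step in, leap out — an escape tone.

G5 is an escape tone.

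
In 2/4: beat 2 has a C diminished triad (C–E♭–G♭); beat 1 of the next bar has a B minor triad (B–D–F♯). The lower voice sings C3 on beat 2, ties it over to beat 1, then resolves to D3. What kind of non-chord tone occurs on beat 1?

Retardation.

The harmony at that moment is B minor triad (B, D, F♯); C3 is not a chord tone.
It is held over (the same pitch as the preceding C3) and left by step up to D3.
Held over from the previous chord and resolving up by step — a retardation.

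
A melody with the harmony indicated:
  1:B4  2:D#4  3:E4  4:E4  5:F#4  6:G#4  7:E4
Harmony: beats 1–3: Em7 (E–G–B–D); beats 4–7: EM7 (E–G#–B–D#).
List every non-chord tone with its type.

The harmony at that moment is E minor seventh chord (E, G, B, D); D#4 is not a chord tone.
It is approached by leap down from B4 and left by step up to E4.
Leap in, step out — an appoggiatura.
The harmony at that moment is E major seventh chord (E, G#, B, D#); F#4 is not a chord tone.
It is approached by step up from E4 and left by step up to G#4.
Step in, step out in the same direction — a passing tone.

D#4 (beat 2) — appoggiatura; F#4 (beat 5) — passing tone.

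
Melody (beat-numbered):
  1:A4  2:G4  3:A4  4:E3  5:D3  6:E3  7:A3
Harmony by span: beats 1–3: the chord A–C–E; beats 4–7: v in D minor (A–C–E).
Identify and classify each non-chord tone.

The harmony at that moment is A minor triad (A, C, E); G4 is not a chord tone.
It is approached by step down from A4 and left by step up to A4.
Step away and step back to the same note — a neighbor tone (lower neighbor).
The harmony at that moment is A minor triad (A, C, E); D3 is not a chord tone.
It is approached by step down from E3 and left by step up to E3.
Step away and step back to the same note — a neighbor tone (lower neighbor).

G4 (beat 2) — neighbor tone; D3 (beat 5) — neighbor tone.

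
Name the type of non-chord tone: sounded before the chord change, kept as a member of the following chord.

Approach: ahead of the chord change (typically by step), so it is dissonant against the current harmony. Departure: none — the same pitch is restated or held and is a chord tone of the new harmony.
Dissonant first, consonant once the harmony catches up: the note simply arrives early — an anticipation. (The reverse timing, consonant first and dissonant after the change, would be a suspension or retardation.)

Anticipation.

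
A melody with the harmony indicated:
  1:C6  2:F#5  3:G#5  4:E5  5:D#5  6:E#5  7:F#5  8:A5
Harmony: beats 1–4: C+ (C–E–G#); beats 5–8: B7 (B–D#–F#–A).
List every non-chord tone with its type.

F#5 (beat 2) — appoggiatura; E#5 (beat 6) — passing tone.

The harmony at that moment is C augmented triad (C, E, G#); F#5 is not a chord tone.
It is approached by leap down from C6 and left by step up to G#5.
Leap in, step out — an appoggiatura.
The harmony at that moment is B dominant seventh chord (B, D#, F#, A); E#5 is not a chord tone.
It is approached by step up from D#5 and left by step up to F#5.
Step in, step out in the same direction — a passing tone.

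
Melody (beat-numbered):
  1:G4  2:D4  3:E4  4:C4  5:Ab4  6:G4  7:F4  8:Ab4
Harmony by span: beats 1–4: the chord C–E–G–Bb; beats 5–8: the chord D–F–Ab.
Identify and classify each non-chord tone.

The harmony at that moment is C dominant seventh chord (C, E, G, Bb); D4 is not a chord tone.
It is approached by leap down from G4 and left by step up to E4.
Leap in, step out — an appoggiatura.
The harmony at that moment is D diminished triad (D, F, Ab); G4 is not a chord tone.
It is approached by step down from Ab4 and left by step down to F4.
Step in, step out in the same direction — a passing tone.

D4 (beat 2) — appoggiatura; G4 (beat 6) — passing tone.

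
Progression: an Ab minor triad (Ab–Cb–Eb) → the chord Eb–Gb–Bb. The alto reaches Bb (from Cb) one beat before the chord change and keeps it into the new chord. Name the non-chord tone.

The harmony at that moment is Ab minor triad (Ab, Cb, Eb); Bb is not a chord tone.
It is approached by step down from Cb and then sustained as the same pitch into the next harmony.
Arriving early and becoming a chord tone when the harmony changes — an anticipation.

Bb is an anticipation.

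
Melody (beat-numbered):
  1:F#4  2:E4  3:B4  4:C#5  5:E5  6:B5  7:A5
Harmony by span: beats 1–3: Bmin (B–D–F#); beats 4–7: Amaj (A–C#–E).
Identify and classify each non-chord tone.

E4 (beat 2) — escape tone; B5 (beat 6) — appoggiatura.

The harmony at that moment is B minor triad (B, D, F#); E4 is not a chord tone.
It is approached by step down from F#4 and left by leap up to B4.
Step in, leap out — an escape tone.
The harmony at that moment is A major triad (A, C#, E); B5 is not a chord tone.
It is approached by leap up from E5 and left by step down to A5.
Leap in, step out — an appoggiatura.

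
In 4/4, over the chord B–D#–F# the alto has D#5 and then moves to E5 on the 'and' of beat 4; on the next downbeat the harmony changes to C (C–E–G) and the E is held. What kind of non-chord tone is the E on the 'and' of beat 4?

Anticipation.

The harmony at that moment is B major triad (B, D#, F#); E5 is not a chord tone.
It is approached by step up from D#5 and then sustained as the same pitch into the next harmony.
Arriving early and becoming a chord tone when the harmony changes — an anticipation.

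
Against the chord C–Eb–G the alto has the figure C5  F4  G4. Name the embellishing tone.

The harmony at that moment is C minor triad (C, Eb, G); F4 is not a chord tone.
It is approached by leap down from C5 and left by step up to G4.
Leap in, step out — an appoggiatura.

F4 is an appoggiatura.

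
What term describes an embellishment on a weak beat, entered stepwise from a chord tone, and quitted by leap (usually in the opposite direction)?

Approach: by step. Departure: by leap. Metric position: weak.
Step in, leap out, from a weak position — an escape tone (échappée). (It is the mirror image of the appoggiatura, which leaps in and steps out on a strong beat.)

Escape tone.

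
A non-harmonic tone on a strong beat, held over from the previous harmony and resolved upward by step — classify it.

Approach: by preparation — the pitch is first a chord tone, then held (tied or repeated) while the harmony changes under it. Departure: up by step. Metric position: strong.
A prepared dissonance that resolves upward by step — a retardation. (The same figure resolving downward would be a suspension.)

Retardation.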